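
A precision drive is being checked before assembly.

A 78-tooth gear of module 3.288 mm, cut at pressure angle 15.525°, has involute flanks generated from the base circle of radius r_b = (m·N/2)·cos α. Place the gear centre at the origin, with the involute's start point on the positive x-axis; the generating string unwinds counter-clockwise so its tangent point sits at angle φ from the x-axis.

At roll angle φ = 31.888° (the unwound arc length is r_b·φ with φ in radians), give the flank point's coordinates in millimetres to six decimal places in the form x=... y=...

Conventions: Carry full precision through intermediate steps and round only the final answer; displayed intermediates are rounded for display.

class = single-mesh tooth geometry [base-circle involute, m = 3.288, 78T]
pitch radius r_p = m·N/2 = 3.288·78/2 = 128.232000
base radius r_b = r_p·cos α = 128.232000·cos 15.525° = 123.553296
roll angle φ = 31.888° = 0.55655059 rad
x = r_b·(cos φ + φ·sin φ) = 141.232049
y = r_b·(sin φ − φ·cos φ) = 6.882318

x=141.232049 y=6.882318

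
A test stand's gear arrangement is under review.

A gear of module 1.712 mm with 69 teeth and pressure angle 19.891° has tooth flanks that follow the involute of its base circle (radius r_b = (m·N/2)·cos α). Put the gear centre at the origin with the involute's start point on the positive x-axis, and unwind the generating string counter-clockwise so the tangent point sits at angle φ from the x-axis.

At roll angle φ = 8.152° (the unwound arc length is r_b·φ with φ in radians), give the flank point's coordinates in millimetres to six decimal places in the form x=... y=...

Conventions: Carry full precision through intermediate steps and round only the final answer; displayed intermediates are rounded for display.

x=56.099656 y=0.053215

single-mesh involute tooth geometry (69T wheel at module 1.712)
pitch radius r_p = m·N/2 = 1.712·69/2 = 59.064000
base radius r_b = r_p·cos α = 59.064000·cos 19.891° = 55.540335
roll angle φ = 8.152° = 0.14227924 rad
x = r_b·(cos φ + φ·sin φ) = 56.099656
y = r_b·(sin φ − φ·cos φ) = 0.053215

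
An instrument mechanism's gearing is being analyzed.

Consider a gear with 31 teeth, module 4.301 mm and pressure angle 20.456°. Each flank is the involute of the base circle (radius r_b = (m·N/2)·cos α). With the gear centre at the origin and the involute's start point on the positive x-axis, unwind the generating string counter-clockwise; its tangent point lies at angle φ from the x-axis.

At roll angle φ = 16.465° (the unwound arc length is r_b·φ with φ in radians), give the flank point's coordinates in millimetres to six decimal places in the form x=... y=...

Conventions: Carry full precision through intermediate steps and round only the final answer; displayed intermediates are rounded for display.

x=64.987690 y=0.490026

class = single-mesh tooth geometry [base-circle involute, m = 4.301, 31T]
pitch radius r_p = m·N/2 = 4.301·31/2 = 66.665500
base radius r_b = r_p·cos α = 66.665500·cos 20.456° = 62.461630
roll angle φ = 16.465° = 0.28736846 rad
x = r_b·(cos φ + φ·sin φ) = 64.987690
y = r_b·(sin φ − φ·cos φ) = 0.490026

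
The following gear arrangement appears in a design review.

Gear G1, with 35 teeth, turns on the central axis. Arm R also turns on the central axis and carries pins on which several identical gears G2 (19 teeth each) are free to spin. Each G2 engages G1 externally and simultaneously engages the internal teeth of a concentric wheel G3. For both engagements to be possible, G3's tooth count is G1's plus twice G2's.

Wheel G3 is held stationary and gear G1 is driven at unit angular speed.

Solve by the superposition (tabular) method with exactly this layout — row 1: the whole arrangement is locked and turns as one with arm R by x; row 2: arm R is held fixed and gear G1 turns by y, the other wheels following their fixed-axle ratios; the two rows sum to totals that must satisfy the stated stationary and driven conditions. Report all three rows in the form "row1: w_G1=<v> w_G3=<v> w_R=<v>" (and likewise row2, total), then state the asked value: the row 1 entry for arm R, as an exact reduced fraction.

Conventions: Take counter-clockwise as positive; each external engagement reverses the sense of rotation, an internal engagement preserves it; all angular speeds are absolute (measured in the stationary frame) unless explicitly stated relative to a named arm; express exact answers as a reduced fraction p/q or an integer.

planetary set (35T centre, 19T on arm, 73T internal) — Willis relation
row 1: whole set turns with the arm by x
superposition row 2 [arm held]: sun y, ring −(35/73)·y, arm 0
boundary: total ω_ring = x − (35/73)·y = 0 and total ω_sun = x + y = 1  ⇒  y = 73/108, x = 35/108
row 2 ring = −(35/73)·73/108 = -35/108
totals (row 1 + row 2): sun 35/108 + 73/108 = 1, ring 35/108 + (-35/108) = 0, arm 35/108 + 0 = 35/108
asked cell (row1, arm) = 35/108

row1: w_G1=35/108 w_G3=35/108 w_R=35/108
row2: w_G1=73/108 w_G3=-35/108 w_R=0
total: w_G1=1 w_G3=0 w_R=35/108
asked value: 35/108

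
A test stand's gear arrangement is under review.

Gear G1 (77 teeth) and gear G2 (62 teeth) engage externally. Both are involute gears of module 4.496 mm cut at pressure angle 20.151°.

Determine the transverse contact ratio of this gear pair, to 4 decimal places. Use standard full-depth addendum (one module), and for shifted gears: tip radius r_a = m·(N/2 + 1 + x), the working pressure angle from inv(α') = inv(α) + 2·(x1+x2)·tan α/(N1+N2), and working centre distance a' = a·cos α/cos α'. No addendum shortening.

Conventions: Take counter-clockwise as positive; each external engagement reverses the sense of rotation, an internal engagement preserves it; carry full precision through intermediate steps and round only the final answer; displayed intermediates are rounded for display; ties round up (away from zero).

1.7964

topology: single-mesh involute geometry — m = 4.496, 77T/62T pair
base radii: r_b1 = 162.500445, r_b2 = 130.844514
tip radii: r_a1 = 177.592000, r_a2 = 143.872000
no profile shift: α' = α, a' = a
action lengths: √(r_a1²−r_b1²) = 71.641636, √(r_a2²−r_b2²) = 59.823621
base pitch p_b = π·m·cos α = 13.260005
CR = (71.641636 + 59.823621 − 312.472000·sin 20.15100°)/13.260005 = 1.796385
contact ratio ≈ 1.7964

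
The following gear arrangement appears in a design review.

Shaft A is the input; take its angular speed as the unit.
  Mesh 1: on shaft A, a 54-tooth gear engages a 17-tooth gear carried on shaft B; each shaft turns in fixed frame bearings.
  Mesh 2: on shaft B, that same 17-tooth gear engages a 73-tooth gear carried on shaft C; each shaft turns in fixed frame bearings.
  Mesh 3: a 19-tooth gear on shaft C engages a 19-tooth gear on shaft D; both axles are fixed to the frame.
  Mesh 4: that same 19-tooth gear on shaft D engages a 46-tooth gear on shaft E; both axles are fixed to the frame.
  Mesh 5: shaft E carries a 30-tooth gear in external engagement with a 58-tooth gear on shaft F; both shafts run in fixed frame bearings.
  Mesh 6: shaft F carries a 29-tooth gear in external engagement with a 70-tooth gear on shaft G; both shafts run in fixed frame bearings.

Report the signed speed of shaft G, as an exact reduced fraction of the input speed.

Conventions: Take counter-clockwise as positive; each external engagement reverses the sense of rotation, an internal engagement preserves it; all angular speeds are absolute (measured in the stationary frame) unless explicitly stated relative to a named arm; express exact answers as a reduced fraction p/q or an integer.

6-mesh fixed-axis compound train (all bearings frame-fixed)
mesh 1 [54T→17T]: |ω|/ω_in = 1×54/17 = 54/17, sense flips to −
mesh 2 [17T→73T]: |ω|/ω_in = (54/17)×17/73 = 54/73, sense flips to +
mesh 3 [19T→19T]: |ω|/ω_in = (54/73)×19/19 = 54/73, sense flips to −
mesh 4 [19T→46T]: |ω|/ω_in = (54/73)×19/46 = 513/1679, sense flips to +
mesh 5 [30T→58T]: |ω|/ω_in = (513/1679)×30/58 = 7695/48691, sense flips to −
mesh 6 [29T→70T]: |ω|/ω_in = (7695/48691)×29/70 = 1539/23506, sense flips to +
signed output speed (× input speed) = 1539/23506

1539/23506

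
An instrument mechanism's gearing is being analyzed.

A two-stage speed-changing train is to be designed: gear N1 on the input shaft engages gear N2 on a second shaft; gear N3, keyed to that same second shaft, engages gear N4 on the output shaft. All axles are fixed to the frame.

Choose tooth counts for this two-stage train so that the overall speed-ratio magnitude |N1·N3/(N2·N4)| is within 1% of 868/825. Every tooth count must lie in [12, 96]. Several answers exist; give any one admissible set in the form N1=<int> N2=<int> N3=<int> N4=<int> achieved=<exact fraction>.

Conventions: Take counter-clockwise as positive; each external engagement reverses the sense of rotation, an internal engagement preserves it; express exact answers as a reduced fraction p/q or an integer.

class = fixed-axis compound train [2-stage, 868/825 wanted]
target = 868/825 in lowest terms: an exact hit needs N1·N3 = k·868 and N2·N4 = k·825 for one integer k, every count in [12, 96]; additionally prefer no 1:1 stage (N1 ≠ N2, N3 ≠ N4)
k = 1: N1·N3 = 868 = 14·62, N2·N4 = 825 = 15·55
achieved = 14·62/(15·55) = 868/825; |achieved − target| = 0 ≤ 217/20625 ✓

N1=14 N2=15 N3=62 N4=55 achieved=868/825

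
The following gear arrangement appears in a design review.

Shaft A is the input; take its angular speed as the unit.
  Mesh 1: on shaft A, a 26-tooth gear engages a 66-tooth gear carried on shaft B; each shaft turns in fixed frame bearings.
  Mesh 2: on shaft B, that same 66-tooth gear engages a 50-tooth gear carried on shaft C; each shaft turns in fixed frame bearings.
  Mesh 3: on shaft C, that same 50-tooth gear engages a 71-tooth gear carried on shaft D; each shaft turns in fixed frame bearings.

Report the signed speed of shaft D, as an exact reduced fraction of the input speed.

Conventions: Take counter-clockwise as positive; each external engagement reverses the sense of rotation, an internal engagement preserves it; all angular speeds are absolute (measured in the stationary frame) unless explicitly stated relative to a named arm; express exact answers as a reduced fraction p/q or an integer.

3-mesh fixed-axis compound train (all bearings frame-fixed)
mesh 1 [26T→66T]: |ω|/ω_in = 1×26/66 = 13/33, sense flips to −
mesh 2 [66T→50T]: |ω|/ω_in = (13/33)×66/50 = 13/25, sense flips to +
mesh 3 [50T→71T]: |ω|/ω_in = (13/25)×50/71 = 26/71, sense flips to −
signed output speed (× input speed) = -26/71

-26/71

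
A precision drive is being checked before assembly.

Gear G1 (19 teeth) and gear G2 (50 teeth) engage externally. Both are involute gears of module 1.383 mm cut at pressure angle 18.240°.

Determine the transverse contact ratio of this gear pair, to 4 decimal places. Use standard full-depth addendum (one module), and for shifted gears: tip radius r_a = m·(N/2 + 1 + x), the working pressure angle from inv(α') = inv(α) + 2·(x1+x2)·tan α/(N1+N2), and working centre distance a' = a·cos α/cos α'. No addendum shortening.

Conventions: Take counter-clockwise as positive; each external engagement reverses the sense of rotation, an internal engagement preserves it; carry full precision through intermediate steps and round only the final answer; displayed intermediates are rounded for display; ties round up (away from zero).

single-mesh involute tooth geometry (19T engaging 50T at module 1.383)
base radii: r_b1 = 12.478340, r_b2 = 32.837737
tip radii: r_a1 = 14.521500, r_a2 = 35.958000
no profile shift: α' = α, a' = a
action lengths: √(r_a1²−r_b1²) = 7.427314, √(r_a2²−r_b2²) = 14.651308
base pitch p_b = π·m·cos α = 4.126512
CR = (7.427314 + 14.651308 − 47.713500·sin 18.24000°)/4.126512 = 1.731339
contact ratio ≈ 1.7313

1.7313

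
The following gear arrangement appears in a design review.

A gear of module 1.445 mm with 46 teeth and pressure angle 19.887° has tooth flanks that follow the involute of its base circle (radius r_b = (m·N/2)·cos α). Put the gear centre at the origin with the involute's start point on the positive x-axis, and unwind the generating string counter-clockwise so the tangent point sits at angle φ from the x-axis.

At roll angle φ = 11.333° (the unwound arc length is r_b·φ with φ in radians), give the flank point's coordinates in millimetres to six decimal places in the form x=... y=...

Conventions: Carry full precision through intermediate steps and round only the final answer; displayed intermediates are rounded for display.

single-mesh involute tooth geometry (46T wheel at module 1.445)
pitch radius r_p = m·N/2 = 1.445·46/2 = 33.235000
base radius r_b = r_p·cos α = 33.235000·cos 19.887° = 31.253042
roll angle φ = 11.333° = 0.19779816 rad
x = r_b·(cos φ + φ·sin φ) = 31.858449
y = r_b·(sin φ − φ·cos φ) = 0.080304

x=31.858449 y=0.080304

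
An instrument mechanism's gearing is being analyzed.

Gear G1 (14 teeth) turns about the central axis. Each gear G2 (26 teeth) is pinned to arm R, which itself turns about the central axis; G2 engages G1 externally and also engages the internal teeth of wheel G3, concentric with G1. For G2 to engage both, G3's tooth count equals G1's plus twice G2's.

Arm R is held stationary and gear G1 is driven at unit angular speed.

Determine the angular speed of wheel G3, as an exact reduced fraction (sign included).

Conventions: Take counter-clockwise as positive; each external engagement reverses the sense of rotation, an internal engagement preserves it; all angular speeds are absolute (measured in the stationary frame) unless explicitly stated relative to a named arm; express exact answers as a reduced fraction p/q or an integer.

-7/33

recognized (axles ride arm R): planetary set, 14/26/66 teeth
ring teeth: 14 + 2·26 = 66
14(ω_sun−ω_arm) = −66(ω_ring−ω_arm),  ω_arm = 0, ω_sun = 1
ω_ring = 0 − (14/66)(1−0) = -7/33
exact speed ratio = -7/33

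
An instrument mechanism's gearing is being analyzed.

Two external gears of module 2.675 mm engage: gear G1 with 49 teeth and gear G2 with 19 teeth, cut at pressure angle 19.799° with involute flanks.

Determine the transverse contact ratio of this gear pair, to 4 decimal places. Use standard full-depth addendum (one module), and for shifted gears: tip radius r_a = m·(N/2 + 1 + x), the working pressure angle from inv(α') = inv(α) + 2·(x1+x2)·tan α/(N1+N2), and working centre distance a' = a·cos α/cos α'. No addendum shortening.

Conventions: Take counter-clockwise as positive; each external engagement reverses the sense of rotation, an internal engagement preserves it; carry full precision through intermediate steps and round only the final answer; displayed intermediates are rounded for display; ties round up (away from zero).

1.6562

class = single-mesh tooth geometry [involute pair 49T × 19T, m = 2.675]
base radii: r_b1 = 61.663361, r_b2 = 23.910283
tip radii: r_a1 = 68.212500, r_a2 = 28.087500
no profile shift: α' = α, a' = a
action lengths: √(r_a1²−r_b1²) = 29.164620, √(r_a2²−r_b2²) = 14.737911
base pitch p_b = π·m·cos α = 7.906986
CR = (29.164620 + 14.737911 − 90.950000·sin 19.79900°)/7.906986 = 1.656233
contact ratio ≈ 1.6562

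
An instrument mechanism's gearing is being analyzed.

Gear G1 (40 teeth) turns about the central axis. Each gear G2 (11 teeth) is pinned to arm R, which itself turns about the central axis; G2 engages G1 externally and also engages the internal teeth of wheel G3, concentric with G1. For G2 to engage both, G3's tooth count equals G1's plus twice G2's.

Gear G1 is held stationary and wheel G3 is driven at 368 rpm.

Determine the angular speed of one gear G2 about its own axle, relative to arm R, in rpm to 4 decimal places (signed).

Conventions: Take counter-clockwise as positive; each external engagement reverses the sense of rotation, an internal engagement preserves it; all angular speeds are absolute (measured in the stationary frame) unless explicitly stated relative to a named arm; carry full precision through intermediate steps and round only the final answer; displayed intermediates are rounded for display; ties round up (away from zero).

+813.4046 rpm

planetary set (40T centre, 11T on arm, 62T internal) — Willis relation
normalise by the input: solve with ω_ring = 1, then scale by 368 rpm
ring teeth: 40 + 2·11 = 62
40(ω_sun−ω_arm) = −62(ω_ring−ω_arm),  ω_sun = 0, ω_ring = 1
40(0−ω_arm) = −62(1−ω_arm)  ⇒  102·ω_arm = 62  ⇒  ω_arm = 31/51
sun–planet mesh: 40·(0−31/51) = −11·(ω_p−ω_arm)  ⇒  ω_p−ω_arm = 1240/561
scale: ω_p−ω_arm = 1240/561 × 368 rpm = +813.4046 rpm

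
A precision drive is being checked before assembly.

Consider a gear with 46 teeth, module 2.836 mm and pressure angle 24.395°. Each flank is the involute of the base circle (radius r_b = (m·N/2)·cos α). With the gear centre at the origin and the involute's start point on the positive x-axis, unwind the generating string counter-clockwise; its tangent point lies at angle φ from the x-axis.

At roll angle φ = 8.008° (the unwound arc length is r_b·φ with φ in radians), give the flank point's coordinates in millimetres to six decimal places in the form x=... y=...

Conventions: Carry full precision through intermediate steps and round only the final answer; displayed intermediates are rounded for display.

single-mesh involute tooth geometry (46T wheel at module 2.836)
pitch radius r_p = m·N/2 = 2.836·46/2 = 65.228000
base radius r_b = r_p·cos α = 65.228000·cos 24.395° = 59.404425
roll angle φ = 8.008° = 0.13976597 rad
x = r_b·(cos φ + φ·sin φ) = 59.981813
y = r_b·(sin φ − φ·cos φ) = 0.053958

x=59.981813 y=0.053958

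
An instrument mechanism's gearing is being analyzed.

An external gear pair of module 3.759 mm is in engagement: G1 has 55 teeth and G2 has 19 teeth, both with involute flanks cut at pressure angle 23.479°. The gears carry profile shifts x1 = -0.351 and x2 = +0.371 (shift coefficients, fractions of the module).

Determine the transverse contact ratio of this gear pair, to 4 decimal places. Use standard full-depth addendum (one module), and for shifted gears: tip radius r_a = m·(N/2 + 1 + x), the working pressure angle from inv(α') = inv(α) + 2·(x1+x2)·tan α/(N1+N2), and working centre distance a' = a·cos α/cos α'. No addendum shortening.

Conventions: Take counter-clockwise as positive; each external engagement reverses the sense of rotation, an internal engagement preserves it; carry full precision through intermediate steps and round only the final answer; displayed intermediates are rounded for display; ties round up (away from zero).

single-mesh involute tooth geometry (55T engaging 19T at module 3.759)
base radii: r_b1 = 94.813894, r_b2 = 32.753891
tip radii: r_a1 = 105.812091, r_a2 = 40.864089
inv(α') = inv(23.479°) + 2·(-0.351+0.371)·tan α/(55+19) = 0.02482557  ⇒  α' = 23.55006°
a' = a·cos α / cos α' = 139.0830·cos 23.479°/cos 23.55006° = 139.158073
action lengths: √(r_a1²−r_b1²) = 46.973653, √(r_a2²−r_b2²) = 24.434738
base pitch p_b = π·m·cos α = 10.831514
CR = (46.973653 + 24.434738 − 139.158073·sin 23.55006°)/10.831514 = 1.459423
contact ratio ≈ 1.4594

1.4594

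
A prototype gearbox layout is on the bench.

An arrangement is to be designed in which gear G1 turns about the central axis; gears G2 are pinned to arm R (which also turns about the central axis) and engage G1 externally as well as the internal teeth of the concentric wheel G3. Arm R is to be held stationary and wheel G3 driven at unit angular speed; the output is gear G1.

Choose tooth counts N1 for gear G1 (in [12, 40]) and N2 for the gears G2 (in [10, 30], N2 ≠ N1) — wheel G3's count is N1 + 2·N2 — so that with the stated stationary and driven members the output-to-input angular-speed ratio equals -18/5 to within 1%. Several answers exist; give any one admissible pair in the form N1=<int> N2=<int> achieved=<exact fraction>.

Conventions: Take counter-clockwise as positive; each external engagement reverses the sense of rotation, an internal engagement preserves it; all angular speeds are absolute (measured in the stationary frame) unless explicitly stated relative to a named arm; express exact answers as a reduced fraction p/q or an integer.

N1=20 N2=26 achieved=-18/5

topology: planetary set — design target -18/5, arm = carrier (Willis)
Willis with ω_arm = 0: ω_sun/ω_ring = −N3/N1; set equal to -18/5  ⇒  N3/N1 = −(-18/5) = 18/5
N3 = N1 + 2·N2  ⇒  N2/N1 = (N3/N1 − 1)/2 = (18/5 − 1)/2 = 13/10
smallest multiple with N1 ≥ 12 and N2 ≥ 10: k = 2  ⇒  N1 = 2·10 = 20, N2 = 2·13 = 26 (N1 ≤ 40, N2 ≤ 30, N2 ≠ N1 ✓), N3 = 20 + 2·26 = 72
check: −N3/N1 with N1 = 20, N3 = 72 gives -18/5; |achieved − target| = 0 ≤ 9/250 ✓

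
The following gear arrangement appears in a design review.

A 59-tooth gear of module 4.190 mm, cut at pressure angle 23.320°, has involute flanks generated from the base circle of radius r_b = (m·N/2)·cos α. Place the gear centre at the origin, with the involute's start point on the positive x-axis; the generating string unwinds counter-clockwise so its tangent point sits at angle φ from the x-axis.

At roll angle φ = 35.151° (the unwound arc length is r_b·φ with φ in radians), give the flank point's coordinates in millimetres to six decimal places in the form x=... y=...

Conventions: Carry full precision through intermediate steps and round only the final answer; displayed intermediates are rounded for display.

x=132.900284 y=8.412274

class = single-mesh tooth geometry [base-circle involute, m = 4.190, 59T]
pitch radius r_p = m·N/2 = 4.190·59/2 = 123.605000
base radius r_b = r_p·cos α = 123.605000·cos 23.320° = 113.507492
roll angle φ = 35.151° = 0.61350069 rad
x = r_b·(cos φ + φ·sin φ) = 132.900284
y = r_b·(sin φ − φ·cos φ) = 8.412274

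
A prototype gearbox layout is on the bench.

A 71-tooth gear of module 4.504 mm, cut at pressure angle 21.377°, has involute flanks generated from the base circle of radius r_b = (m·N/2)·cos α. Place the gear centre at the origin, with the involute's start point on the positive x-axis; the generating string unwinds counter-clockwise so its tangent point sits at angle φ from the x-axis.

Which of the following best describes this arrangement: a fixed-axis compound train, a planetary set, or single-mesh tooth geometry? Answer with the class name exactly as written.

single-mesh tooth geometry

topology: single-mesh involute geometry — m = 4.504, N = 71
classification: single-mesh tooth geometry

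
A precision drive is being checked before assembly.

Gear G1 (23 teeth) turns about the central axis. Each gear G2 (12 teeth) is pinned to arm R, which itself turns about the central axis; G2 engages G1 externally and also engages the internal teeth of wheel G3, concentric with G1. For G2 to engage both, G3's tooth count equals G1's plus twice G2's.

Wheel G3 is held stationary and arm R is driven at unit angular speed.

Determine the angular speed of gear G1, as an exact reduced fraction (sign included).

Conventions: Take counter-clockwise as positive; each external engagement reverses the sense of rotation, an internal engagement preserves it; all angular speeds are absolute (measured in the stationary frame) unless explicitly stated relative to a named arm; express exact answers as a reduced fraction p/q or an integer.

70/23

class = planetary set [G3 = 23+2·12 = 47; Willis about the carrier]
ring teeth: 23 + 2·12 = 47
23(ω_sun−ω_arm) = −47(ω_ring−ω_arm),  ω_ring = 0, ω_arm = 1
ω_sun = 1 − (47/23)(0−1) = 70/23
exact speed ratio = 70/23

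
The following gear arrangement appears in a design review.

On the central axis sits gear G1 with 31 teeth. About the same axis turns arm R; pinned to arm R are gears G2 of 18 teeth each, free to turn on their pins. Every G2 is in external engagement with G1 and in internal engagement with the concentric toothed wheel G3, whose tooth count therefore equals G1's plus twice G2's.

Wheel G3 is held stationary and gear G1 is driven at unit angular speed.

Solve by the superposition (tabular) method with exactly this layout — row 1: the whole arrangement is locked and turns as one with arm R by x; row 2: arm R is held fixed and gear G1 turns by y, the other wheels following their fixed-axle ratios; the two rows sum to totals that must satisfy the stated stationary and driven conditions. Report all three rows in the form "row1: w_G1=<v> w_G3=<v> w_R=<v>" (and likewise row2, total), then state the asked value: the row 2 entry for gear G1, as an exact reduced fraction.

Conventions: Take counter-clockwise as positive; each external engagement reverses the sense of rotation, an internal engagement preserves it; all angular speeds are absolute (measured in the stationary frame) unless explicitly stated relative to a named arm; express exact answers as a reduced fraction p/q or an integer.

row1: w_G1=31/98 w_G3=31/98 w_R=31/98
row2: w_G1=67/98 w_G3=-31/98 w_R=0
total: w_G1=1 w_G3=0 w_R=31/98
asked value: 67/98

class = planetary set [G3 = 31+2·18 = 67; Willis about the carrier]
row 1: whole set turns with the arm by x
row 2: sun turns y, ring = −(31/67)·y, arm 0
boundary: total ω_ring = x − (31/67)·y = 0 and total ω_sun = x + y = 1  ⇒  y = 67/98, x = 31/98
row 2 ring = −(31/67)·67/98 = -31/98
totals (row 1 + row 2): sun 31/98 + 67/98 = 1, ring 31/98 + (-31/98) = 0, arm 31/98 + 0 = 31/98
asked cell (row2, sun) = 67/98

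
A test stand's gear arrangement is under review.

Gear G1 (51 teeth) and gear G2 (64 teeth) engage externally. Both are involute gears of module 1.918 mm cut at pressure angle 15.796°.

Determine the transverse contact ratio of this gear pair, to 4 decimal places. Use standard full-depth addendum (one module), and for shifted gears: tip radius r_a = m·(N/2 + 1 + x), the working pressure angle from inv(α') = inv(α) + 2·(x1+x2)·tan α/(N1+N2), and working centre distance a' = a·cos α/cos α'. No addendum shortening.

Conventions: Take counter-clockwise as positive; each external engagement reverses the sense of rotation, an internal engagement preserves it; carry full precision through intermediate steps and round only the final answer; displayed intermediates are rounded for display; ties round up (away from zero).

2.0596

class = single-mesh tooth geometry [involute pair 51T × 64T, m = 1.918]
base radii: r_b1 = 47.062049, r_b2 = 59.058258
tip radii: r_a1 = 50.827000, r_a2 = 63.294000
no profile shift: α' = α, a' = a
action lengths: √(r_a1²−r_b1²) = 19.197589, √(r_a2²−r_b2²) = 22.765162
base pitch p_b = π·m·cos α = 5.798031
CR = (19.197589 + 22.765162 − 110.285000·sin 15.79600°)/5.798031 = 2.059619
contact ratio ≈ 2.0596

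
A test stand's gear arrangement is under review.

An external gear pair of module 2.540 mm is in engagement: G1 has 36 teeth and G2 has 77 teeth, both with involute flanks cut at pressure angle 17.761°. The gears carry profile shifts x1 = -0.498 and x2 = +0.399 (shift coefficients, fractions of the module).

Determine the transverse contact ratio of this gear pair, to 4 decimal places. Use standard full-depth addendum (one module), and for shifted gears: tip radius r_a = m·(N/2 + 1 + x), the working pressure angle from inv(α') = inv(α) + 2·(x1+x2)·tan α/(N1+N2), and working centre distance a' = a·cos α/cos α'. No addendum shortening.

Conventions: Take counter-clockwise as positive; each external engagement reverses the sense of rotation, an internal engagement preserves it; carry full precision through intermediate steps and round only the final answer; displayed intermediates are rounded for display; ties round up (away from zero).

recognized (one external pair, fixed centres): single-mesh tooth geometry, m = 2.540, N1 = 36, N2 = 77
base radii: r_b1 = 43.540859, r_b2 = 93.129060
tip radii: r_a1 = 46.995080, r_a2 = 101.343460
inv(α') = inv(17.761°) + 2·(-0.498+0.399)·tan α/(36+77) = 0.00976501  ⇒  α' = 17.44149°
a' = a·cos α / cos α' = 143.5100·cos 17.761°/cos 17.44149° = 143.256338
action lengths: √(r_a1²−r_b1²) = 17.684206, √(r_a2²−r_b2²) = 39.968426
base pitch p_b = π·m·cos α = 7.599314
CR = (17.684206 + 39.968426 − 143.256338·sin 17.44149°)/7.599314 = 1.936250
contact ratio ≈ 1.9362

1.9362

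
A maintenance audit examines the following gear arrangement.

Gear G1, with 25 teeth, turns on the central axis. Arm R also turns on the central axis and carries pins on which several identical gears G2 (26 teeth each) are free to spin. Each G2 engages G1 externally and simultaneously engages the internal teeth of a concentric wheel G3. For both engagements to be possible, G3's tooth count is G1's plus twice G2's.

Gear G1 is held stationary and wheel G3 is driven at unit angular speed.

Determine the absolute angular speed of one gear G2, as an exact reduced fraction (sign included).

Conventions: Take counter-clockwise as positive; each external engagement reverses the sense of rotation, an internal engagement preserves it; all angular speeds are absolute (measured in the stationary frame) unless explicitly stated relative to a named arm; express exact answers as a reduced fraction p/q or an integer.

77/52

topology: planetary set — G1 25T / G2 26T / G3 77T, arm = carrier (Willis)
ring teeth: 25 + 2·26 = 77
25(ω_sun−ω_arm) = −77(ω_ring−ω_arm),  ω_sun = 0, ω_ring = 1
25(0−ω_arm) = −77(1−ω_arm)  ⇒  102·ω_arm = 77  ⇒  ω_arm = 77/102
sun–planet mesh: 25·(0−77/102) = −26·(ω_p−ω_arm)  ⇒  ω_p−ω_arm = 1925/2652
ω_p = 77/102 + 1925/2652 = 77/52
exact speed ratio = 77/52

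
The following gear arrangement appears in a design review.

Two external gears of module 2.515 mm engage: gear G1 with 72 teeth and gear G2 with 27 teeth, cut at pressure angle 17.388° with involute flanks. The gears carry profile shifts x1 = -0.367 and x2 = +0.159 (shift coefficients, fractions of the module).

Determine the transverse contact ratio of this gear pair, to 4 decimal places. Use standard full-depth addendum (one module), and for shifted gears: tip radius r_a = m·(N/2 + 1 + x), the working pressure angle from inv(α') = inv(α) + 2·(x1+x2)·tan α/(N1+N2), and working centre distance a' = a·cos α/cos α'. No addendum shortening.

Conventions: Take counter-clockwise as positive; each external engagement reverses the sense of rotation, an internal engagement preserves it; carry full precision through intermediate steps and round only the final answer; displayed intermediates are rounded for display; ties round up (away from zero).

1.8833

topology: single-mesh involute geometry — m = 2.515, 72T/27T pair
base radii: r_b1 = 86.402588, r_b2 = 32.400971
tip radii: r_a1 = 92.131995, r_a2 = 36.867385
inv(α') = inv(17.388°) + 2·(-0.367+0.159)·tan α/(72+27) = 0.00835729  ⇒  α' = 16.57999°
a' = a·cos α / cos α' = 124.4925·cos 17.388°/cos 16.57999° = 123.957424
action lengths: √(r_a1²−r_b1²) = 31.982765, √(r_a2²−r_b2²) = 17.589235
base pitch p_b = π·m·cos α = 7.540048
CR = (31.982765 + 17.589235 − 123.957424·sin 16.57999°)/7.540048 = 1.883316
contact ratio ≈ 1.8833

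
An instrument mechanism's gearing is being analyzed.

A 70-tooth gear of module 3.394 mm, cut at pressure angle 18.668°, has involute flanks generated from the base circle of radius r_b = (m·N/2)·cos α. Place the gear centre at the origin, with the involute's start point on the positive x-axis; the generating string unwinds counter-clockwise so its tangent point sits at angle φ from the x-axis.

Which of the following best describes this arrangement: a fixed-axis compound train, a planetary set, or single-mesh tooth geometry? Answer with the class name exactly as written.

single-mesh involute tooth geometry (70T wheel at module 3.394)
classification: single-mesh tooth geometry

single-mesh tooth geometry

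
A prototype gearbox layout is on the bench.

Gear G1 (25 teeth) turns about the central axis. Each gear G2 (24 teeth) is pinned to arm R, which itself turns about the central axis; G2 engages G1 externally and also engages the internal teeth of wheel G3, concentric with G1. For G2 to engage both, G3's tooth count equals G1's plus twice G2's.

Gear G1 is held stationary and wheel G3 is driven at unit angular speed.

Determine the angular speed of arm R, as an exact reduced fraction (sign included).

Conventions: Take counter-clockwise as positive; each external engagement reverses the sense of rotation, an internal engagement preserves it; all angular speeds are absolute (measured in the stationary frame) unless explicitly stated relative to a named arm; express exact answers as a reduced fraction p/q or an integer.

recognized (axles ride arm R): planetary set, 25/24/73 teeth
ring teeth: 25 + 2·24 = 73
25(ω_sun−ω_arm) = −73(ω_ring−ω_arm),  ω_sun = 0, ω_ring = 1
25(0−ω_arm) = −73(1−ω_arm)  ⇒  98·ω_arm = 73  ⇒  ω_arm = 73/98
exact speed ratio = 73/98

73/98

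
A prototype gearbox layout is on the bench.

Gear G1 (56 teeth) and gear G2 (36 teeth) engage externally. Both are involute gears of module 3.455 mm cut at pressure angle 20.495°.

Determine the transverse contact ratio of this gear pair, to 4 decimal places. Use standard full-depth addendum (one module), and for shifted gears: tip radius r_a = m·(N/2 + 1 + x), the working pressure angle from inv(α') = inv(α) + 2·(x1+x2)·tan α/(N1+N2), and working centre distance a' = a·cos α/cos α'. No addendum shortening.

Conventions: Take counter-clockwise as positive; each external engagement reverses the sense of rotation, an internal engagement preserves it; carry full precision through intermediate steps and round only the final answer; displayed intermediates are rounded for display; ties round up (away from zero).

class = single-mesh tooth geometry [involute pair 56T × 36T, m = 3.455]
base radii: r_b1 = 90.616624, r_b2 = 58.253544
tip radii: r_a1 = 100.195000, r_a2 = 65.645000
no profile shift: α' = α, a' = a
action lengths: √(r_a1²−r_b1²) = 42.751205, √(r_a2²−r_b2²) = 30.262033
base pitch p_b = π·m·cos α = 10.167161
CR = (42.751205 + 30.262033 − 158.930000·sin 20.49500°)/10.167161 = 1.708222
contact ratio ≈ 1.7082

1.7082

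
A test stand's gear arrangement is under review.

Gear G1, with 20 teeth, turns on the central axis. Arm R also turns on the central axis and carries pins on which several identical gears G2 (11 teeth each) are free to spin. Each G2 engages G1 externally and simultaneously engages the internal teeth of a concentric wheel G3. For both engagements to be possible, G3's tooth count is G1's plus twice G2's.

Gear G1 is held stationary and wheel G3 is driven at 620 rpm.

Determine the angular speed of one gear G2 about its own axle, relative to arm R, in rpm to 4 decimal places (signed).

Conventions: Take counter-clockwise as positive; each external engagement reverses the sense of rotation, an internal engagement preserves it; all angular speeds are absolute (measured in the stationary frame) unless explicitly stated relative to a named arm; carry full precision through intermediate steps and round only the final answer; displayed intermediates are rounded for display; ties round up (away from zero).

+763.6364 rpm

class = planetary set [G3 = 20+2·11 = 42; Willis about the carrier]
normalise by the input: solve with ω_ring = 1, then scale by 620 rpm
ring teeth: 20 + 2·11 = 42
20(ω_sun−ω_arm) = −42(ω_ring−ω_arm),  ω_sun = 0, ω_ring = 1
20(0−ω_arm) = −42(1−ω_arm)  ⇒  62·ω_arm = 42  ⇒  ω_arm = 21/31
sun–planet mesh: 20·(0−21/31) = −11·(ω_p−ω_arm)  ⇒  ω_p−ω_arm = 420/341
scale: ω_p−ω_arm = 420/341 × 620 rpm = +763.6364 rpm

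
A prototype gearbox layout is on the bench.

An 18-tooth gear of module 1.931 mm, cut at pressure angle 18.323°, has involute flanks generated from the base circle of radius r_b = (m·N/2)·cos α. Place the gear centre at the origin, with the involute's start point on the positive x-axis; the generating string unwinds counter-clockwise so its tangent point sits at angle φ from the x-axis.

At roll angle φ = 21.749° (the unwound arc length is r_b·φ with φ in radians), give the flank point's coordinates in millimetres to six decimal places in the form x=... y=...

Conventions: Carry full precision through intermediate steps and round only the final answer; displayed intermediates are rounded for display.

recognized (one wheel, involute flank): single-mesh tooth geometry, m = 1.931, N = 18
pitch radius r_p = m·N/2 = 1.931·18/2 = 17.379000
base radius r_b = r_p·cos α = 17.379000·cos 18.323° = 16.497874
roll angle φ = 21.749° = 0.37959166 rad
x = r_b·(cos φ + φ·sin φ) = 17.643987
y = r_b·(sin φ − φ·cos φ) = 0.296474

x=17.643987 y=0.296474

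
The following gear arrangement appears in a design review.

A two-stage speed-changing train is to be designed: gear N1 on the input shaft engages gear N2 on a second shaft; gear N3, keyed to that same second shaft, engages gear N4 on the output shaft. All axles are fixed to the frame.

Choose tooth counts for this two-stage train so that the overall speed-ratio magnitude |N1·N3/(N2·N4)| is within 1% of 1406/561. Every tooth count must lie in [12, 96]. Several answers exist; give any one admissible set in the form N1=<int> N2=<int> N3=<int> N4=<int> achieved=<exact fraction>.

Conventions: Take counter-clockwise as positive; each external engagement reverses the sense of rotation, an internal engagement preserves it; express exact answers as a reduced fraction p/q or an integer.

design class (target 1406/561): fixed-axis compound train
target = 1406/561 in lowest terms: an exact hit needs N1·N3 = k·1406 and N2·N4 = k·561 for one integer k, every count in [12, 96]; additionally prefer no 1:1 stage (N1 ≠ N2, N3 ≠ N4)
k = 1: N1·N3 = 1406 = 19·74, N2·N4 = 561 = 17·33
achieved = 19·74/(17·33) = 1406/561; |achieved − target| = 0 ≤ 703/28050 ✓

N1=19 N2=17 N3=74 N4=33 achieved=1406/561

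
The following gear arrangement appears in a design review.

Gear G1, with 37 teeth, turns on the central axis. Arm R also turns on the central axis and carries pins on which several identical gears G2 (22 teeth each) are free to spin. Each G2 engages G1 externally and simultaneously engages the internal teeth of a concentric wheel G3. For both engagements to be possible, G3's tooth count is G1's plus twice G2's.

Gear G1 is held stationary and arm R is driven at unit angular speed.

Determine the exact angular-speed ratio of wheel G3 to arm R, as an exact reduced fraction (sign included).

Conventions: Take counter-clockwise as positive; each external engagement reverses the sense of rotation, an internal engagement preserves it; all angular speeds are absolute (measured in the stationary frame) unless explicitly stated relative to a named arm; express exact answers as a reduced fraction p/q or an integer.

118/81

planetary set (37T centre, 22T on arm, 81T internal) — Willis relation
ring teeth: 37 + 2·22 = 81
37(ω_sun−ω_arm) = −81(ω_ring−ω_arm),  ω_sun = 0, ω_arm = 1
ω_ring = 1 − (37/81)(0−1) = 118/81
ω_out/ω_in = 118/81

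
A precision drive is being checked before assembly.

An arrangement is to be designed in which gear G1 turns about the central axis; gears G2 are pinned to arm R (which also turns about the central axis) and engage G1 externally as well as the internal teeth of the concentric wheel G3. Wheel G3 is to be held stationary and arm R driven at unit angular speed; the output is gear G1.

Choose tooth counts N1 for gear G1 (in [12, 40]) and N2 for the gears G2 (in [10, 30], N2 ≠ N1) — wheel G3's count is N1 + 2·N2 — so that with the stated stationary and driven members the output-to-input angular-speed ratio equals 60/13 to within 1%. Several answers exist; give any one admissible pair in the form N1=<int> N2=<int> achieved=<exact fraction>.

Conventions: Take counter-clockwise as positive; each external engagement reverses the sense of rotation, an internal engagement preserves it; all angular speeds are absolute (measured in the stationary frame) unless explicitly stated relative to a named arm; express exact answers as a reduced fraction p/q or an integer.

N1=13 N2=17 achieved=60/13

design class (target 60/13): planetary set
Willis with ω_ring = 0: ω_sun/ω_arm = (N1+N3)/N1; set equal to 60/13  ⇒  N3/N1 = 60/13 − 1 = 47/13
N3 = N1 + 2·N2  ⇒  N2/N1 = (N3/N1 − 1)/2 = (47/13 − 1)/2 = 17/13
smallest multiple with N1 ≥ 12 and N2 ≥ 10: k = 1  ⇒  N1 = 1·13 = 13, N2 = 1·17 = 17 (N1 ≤ 40, N2 ≤ 30, N2 ≠ N1 ✓), N3 = 13 + 2·17 = 47
check: (N1+N3)/N1 with N1 = 13, N3 = 47 gives 60/13; |achieved − target| = 0 ≤ 3/65 ✓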